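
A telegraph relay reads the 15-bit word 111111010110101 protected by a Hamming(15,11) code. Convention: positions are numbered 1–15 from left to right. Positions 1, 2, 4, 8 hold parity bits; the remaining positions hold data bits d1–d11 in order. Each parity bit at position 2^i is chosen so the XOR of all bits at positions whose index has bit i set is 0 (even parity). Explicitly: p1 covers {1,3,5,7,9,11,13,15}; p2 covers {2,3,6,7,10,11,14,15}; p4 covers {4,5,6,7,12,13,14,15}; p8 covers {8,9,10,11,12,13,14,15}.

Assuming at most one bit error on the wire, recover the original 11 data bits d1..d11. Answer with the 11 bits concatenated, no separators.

11100111101

s1 (pos 1,3,5,7,9,11,13,15): 1⊕1⊕1⊕0⊕0⊕1⊕1⊕1 = 0
s2 (pos 2,3,6,7,10,11,14,15): 1⊕1⊕1⊕0⊕1⊕1⊕0⊕1 = 0
s4 (pos 4,5,6,7,12,13,14,15): 1⊕1⊕1⊕0⊕0⊕1⊕0⊕1 = 1
s8 (pos 8,9,10,11,12,13,14,15): 1⊕0⊕1⊕1⊕0⊕1⊕0⊕1 = 1
Syndrome s8…s1 = 1100 → error at position 12.
Flip position 12: 111111010110101 → 111111010111101
Read data bits from positions 3,5,6,7,9,10,11,12,13,14,15: 11100111101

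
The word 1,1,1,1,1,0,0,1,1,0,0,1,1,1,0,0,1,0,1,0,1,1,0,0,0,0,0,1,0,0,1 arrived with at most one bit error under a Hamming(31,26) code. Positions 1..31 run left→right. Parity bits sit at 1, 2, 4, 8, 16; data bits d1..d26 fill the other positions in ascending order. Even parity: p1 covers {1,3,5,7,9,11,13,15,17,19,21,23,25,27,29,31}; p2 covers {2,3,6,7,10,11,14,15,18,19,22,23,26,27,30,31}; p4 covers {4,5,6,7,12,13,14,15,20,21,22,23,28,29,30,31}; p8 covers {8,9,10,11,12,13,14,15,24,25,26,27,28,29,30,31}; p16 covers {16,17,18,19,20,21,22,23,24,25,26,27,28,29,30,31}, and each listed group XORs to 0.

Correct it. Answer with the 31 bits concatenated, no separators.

1111100110010100101011000001001

s1 (pos 1,3,5,7,9,11,13,15,17,19,21,23,25,27,29,31): 1⊕1⊕1⊕0⊕1⊕0⊕1⊕0⊕1⊕1⊕1⊕0⊕0⊕0⊕0⊕1 = 1
s2 (pos 2,3,6,7,10,11,14,15,18,19,22,23,26,27,30,31): 1⊕1⊕0⊕0⊕0⊕0⊕1⊕0⊕0⊕1⊕1⊕0⊕0⊕0⊕0⊕1 = 0
s4 (pos 4,5,6,7,12,13,14,15,20,21,22,23,28,29,30,31): 1⊕1⊕0⊕0⊕1⊕1⊕1⊕0⊕0⊕1⊕1⊕0⊕1⊕0⊕0⊕1 = 1
s8 (pos 8,9,10,11,12,13,14,15,24,25,26,27,28,29,30,31): 1⊕1⊕0⊕0⊕1⊕1⊕1⊕0⊕0⊕0⊕0⊕0⊕1⊕0⊕0⊕1 = 1
s16 (pos 16,17,18,19,20,21,22,23,24,25,26,27,28,29,30,31): 0⊕1⊕0⊕1⊕0⊕1⊕1⊕0⊕0⊕0⊕0⊕0⊕1⊕0⊕0⊕1 = 0
Syndrome s16…s1 = 01101 → error at position 13.
Flip position 13: 1111100110011100101011000001001 → 1111100110010100101011000001001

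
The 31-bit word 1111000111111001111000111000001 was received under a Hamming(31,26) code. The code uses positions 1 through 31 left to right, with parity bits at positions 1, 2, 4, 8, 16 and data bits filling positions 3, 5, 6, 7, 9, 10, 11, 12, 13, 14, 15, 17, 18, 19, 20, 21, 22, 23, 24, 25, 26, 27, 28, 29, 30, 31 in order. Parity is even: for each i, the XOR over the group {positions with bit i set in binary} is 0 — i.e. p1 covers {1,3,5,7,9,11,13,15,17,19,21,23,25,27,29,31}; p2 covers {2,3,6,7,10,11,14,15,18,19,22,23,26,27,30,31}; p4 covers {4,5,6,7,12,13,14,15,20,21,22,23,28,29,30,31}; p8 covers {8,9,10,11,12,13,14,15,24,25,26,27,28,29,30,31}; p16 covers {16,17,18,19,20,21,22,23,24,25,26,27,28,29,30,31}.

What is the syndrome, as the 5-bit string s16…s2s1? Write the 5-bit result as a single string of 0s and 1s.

01100

s1 (pos 1,3,5,7,9,11,13,15,17,19,21,23,25,27,29,31): 1⊕1⊕0⊕0⊕1⊕1⊕1⊕0⊕1⊕1⊕0⊕1⊕1⊕0⊕0⊕1 = 0
s2 (pos 2,3,6,7,10,11,14,15,18,19,22,23,26,27,30,31): 1⊕1⊕0⊕0⊕1⊕1⊕0⊕0⊕1⊕1⊕0⊕1⊕0⊕0⊕0⊕1 = 0
s4 (pos 4,5,6,7,12,13,14,15,20,21,22,23,28,29,30,31): 1⊕0⊕0⊕0⊕1⊕1⊕0⊕0⊕0⊕0⊕0⊕1⊕0⊕0⊕0⊕1 = 1
s8 (pos 8,9,10,11,12,13,14,15,24,25,26,27,28,29,30,31): 1⊕1⊕1⊕1⊕1⊕1⊕0⊕0⊕1⊕1⊕0⊕0⊕0⊕0⊕0⊕1 = 1
s16 (pos 16,17,18,19,20,21,22,23,24,25,26,27,28,29,30,31): 1⊕1⊕1⊕1⊕0⊕0⊕0⊕1⊕1⊕1⊕0⊕0⊕0⊕0⊕0⊕1 = 0
Syndrome s16…s1 = 01100 → error at position 12.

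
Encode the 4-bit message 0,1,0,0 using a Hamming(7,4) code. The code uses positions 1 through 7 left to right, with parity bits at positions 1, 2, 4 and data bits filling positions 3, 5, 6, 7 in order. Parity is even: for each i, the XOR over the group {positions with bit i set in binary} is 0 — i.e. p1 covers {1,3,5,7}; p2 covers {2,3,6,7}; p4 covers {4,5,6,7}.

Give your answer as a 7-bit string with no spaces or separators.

1001100

Place data at non-parity positions: p1 p2 0 p4 1 0 0
p1 (pos 1,3,5,7): XOR of data positions = 0⊕1⊕0 = 1
p2 (pos 2,3,6,7): XOR of data positions = 0⊕0⊕0 = 0
p4 (pos 4,5,6,7): XOR of data positions = 1⊕0⊕0 = 1
Codeword: 1001100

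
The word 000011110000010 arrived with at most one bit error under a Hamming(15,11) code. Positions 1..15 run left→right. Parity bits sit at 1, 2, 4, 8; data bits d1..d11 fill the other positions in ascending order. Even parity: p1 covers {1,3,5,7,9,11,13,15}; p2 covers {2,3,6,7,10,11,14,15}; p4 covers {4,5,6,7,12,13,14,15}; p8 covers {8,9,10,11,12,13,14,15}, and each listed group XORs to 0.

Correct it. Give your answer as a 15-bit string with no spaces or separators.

s1 (pos 1,3,5,7,9,11,13,15): 0⊕0⊕1⊕1⊕0⊕0⊕0⊕0 = 0
s2 (pos 2,3,6,7,10,11,14,15): 0⊕0⊕1⊕1⊕0⊕0⊕1⊕0 = 1
s4 (pos 4,5,6,7,12,13,14,15): 0⊕1⊕1⊕1⊕0⊕0⊕1⊕0 = 0
s8 (pos 8,9,10,11,12,13,14,15): 1⊕0⊕0⊕0⊕0⊕0⊕1⊕0 = 0
Syndrome s8…s1 = 0010 → error at position 2.
Flip position 2: 000011110000010 → 010011110000010

010011110000010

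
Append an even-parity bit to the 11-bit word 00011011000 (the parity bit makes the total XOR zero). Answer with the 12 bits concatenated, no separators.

XOR of the 11 data bits: 0⊕0⊕0⊕1⊕1⊕0⊕1⊕1⊕0⊕0⊕0 = 0
Parity bit = 0 (so all 12 bits XOR to 0).

000110110000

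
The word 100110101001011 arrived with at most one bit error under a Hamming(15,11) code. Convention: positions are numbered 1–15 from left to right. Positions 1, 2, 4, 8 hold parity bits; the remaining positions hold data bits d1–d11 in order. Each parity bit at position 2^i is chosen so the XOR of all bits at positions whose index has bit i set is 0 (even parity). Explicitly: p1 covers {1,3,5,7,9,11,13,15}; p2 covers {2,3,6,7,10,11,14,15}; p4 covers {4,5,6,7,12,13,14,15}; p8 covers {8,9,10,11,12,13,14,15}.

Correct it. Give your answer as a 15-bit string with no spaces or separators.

101110101001011

s1 (pos 1,3,5,7,9,11,13,15): 1⊕0⊕1⊕1⊕1⊕0⊕0⊕1 = 1
s2 (pos 2,3,6,7,10,11,14,15): 0⊕0⊕0⊕1⊕0⊕0⊕1⊕1 = 1
s4 (pos 4,5,6,7,12,13,14,15): 1⊕1⊕0⊕1⊕1⊕0⊕1⊕1 = 0
s8 (pos 8,9,10,11,12,13,14,15): 0⊕1⊕0⊕0⊕1⊕0⊕1⊕1 = 0
Syndrome s8…s1 = 0011 → error at position 3.
Flip position 3: 100110101001011 → 101110101001011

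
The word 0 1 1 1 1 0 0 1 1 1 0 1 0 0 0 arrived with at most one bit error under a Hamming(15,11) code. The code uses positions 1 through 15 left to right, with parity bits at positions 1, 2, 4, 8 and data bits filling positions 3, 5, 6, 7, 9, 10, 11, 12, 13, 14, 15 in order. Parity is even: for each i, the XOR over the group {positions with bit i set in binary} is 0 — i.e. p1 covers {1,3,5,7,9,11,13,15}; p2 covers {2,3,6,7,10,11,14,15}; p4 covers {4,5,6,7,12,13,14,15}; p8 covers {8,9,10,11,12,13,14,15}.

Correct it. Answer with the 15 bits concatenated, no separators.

011110111101000

s1 (pos 1,3,5,7,9,11,13,15): 0⊕1⊕1⊕0⊕1⊕0⊕0⊕0 = 1
s2 (pos 2,3,6,7,10,11,14,15): 1⊕1⊕0⊕0⊕1⊕0⊕0⊕0 = 1
s4 (pos 4,5,6,7,12,13,14,15): 1⊕1⊕0⊕0⊕1⊕0⊕0⊕0 = 1
s8 (pos 8,9,10,11,12,13,14,15): 1⊕1⊕1⊕0⊕1⊕0⊕0⊕0 = 0
Syndrome s8…s1 = 0111 → error at position 7.
Flip position 7: 011110011101000 → 011110111101000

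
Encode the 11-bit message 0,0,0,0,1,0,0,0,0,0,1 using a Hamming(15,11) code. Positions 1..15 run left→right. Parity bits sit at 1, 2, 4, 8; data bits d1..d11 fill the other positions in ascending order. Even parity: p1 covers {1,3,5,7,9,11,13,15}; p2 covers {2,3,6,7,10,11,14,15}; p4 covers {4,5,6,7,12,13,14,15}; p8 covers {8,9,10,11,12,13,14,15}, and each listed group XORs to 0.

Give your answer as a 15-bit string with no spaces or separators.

Place data at non-parity positions: p1 p2 0 p4 0 0 0 p8 1 0 0 0 0 0 1
p1 (pos 1,3,5,7,9,11,13,15): XOR of data positions = 0⊕0⊕0⊕1⊕0⊕0⊕1 = 0
p2 (pos 2,3,6,7,10,11,14,15): XOR of data positions = 0⊕0⊕0⊕0⊕0⊕0⊕1 = 1
p4 (pos 4,5,6,7,12,13,14,15): XOR of data positions = 0⊕0⊕0⊕0⊕0⊕0⊕1 = 1
p8 (pos 8,9,10,11,12,13,14,15): XOR of data positions = 1⊕0⊕0⊕0⊕0⊕0⊕1 = 0
Codeword: 010100001000001

010100001000001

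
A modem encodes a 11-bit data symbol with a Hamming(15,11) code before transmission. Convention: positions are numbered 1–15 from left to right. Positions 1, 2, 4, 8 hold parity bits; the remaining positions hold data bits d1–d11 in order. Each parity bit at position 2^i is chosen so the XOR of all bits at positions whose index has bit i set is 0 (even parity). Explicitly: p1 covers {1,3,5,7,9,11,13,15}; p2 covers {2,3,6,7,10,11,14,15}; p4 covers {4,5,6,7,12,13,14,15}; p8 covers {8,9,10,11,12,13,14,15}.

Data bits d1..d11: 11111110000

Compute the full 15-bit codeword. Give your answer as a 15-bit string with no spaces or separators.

Place data at non-parity positions: p1 p2 1 p4 1 1 1 p8 1 1 1 0 0 0 0
p1 (pos 1,3,5,7,9,11,13,15): XOR of data positions = 1⊕1⊕1⊕1⊕1⊕0⊕0 = 1
p2 (pos 2,3,6,7,10,11,14,15): XOR of data positions = 1⊕1⊕1⊕1⊕1⊕0⊕0 = 1
p4 (pos 4,5,6,7,12,13,14,15): XOR of data positions = 1⊕1⊕1⊕0⊕0⊕0⊕0 = 1
p8 (pos 8,9,10,11,12,13,14,15): XOR of data positions = 1⊕1⊕1⊕0⊕0⊕0⊕0 = 1
Codeword: 111111111110000

111111111110000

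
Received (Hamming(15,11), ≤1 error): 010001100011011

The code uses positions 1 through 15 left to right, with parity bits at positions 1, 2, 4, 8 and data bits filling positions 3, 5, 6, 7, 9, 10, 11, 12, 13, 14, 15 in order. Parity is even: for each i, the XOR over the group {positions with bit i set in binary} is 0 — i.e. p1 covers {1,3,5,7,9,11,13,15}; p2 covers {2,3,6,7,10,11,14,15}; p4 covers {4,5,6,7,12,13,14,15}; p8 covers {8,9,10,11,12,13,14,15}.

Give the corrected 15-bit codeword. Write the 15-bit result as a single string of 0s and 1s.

s1 (pos 1,3,5,7,9,11,13,15): 0⊕0⊕0⊕1⊕0⊕1⊕0⊕1 = 1
s2 (pos 2,3,6,7,10,11,14,15): 1⊕0⊕1⊕1⊕0⊕1⊕1⊕1 = 0
s4 (pos 4,5,6,7,12,13,14,15): 0⊕0⊕1⊕1⊕1⊕0⊕1⊕1 = 1
s8 (pos 8,9,10,11,12,13,14,15): 0⊕0⊕0⊕1⊕1⊕0⊕1⊕1 = 0
Syndrome s8…s1 = 0101 → error at position 5.
Flip position 5: 010001100011011 → 010011100011011

010011100011011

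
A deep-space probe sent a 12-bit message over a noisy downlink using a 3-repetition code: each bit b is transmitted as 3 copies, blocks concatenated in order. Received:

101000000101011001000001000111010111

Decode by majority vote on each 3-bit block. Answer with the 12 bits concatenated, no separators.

Block 1 (101): 2 ones → 1
Block 2 (000): 0 ones → 0
Block 3 (000): 0 ones → 0
Block 4 (101): 2 ones → 1
Block 5 (011): 2 ones → 1
Block 6 (001): 1 one → 0
Block 7 (000): 0 ones → 0
Block 8 (001): 1 one → 0
Block 9 (000): 0 ones → 0
Block 10 (111): 3 ones → 1
Block 11 (010): 1 one → 0
Block 12 (111): 3 ones → 1

100110000101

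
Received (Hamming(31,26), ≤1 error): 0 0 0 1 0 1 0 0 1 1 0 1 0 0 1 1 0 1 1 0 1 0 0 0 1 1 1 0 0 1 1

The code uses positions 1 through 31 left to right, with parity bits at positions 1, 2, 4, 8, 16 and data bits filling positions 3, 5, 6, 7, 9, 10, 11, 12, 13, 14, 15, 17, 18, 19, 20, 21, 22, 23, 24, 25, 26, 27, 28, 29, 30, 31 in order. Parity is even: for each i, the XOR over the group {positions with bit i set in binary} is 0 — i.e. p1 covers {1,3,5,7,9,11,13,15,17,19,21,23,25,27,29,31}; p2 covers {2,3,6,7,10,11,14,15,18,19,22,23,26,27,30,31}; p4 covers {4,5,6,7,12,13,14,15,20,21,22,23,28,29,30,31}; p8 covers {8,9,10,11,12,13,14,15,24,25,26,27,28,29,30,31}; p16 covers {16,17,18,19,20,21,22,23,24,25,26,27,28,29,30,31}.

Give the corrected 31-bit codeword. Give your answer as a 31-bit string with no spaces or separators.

s1 (pos 1,3,5,7,9,11,13,15,17,19,21,23,25,27,29,31): 0⊕0⊕0⊕0⊕1⊕0⊕0⊕1⊕0⊕1⊕1⊕0⊕1⊕1⊕0⊕1 = 1
s2 (pos 2,3,6,7,10,11,14,15,18,19,22,23,26,27,30,31): 0⊕0⊕1⊕0⊕1⊕0⊕0⊕1⊕1⊕1⊕0⊕0⊕1⊕1⊕1⊕1 = 1
s4 (pos 4,5,6,7,12,13,14,15,20,21,22,23,28,29,30,31): 1⊕0⊕1⊕0⊕1⊕0⊕0⊕1⊕0⊕1⊕0⊕0⊕0⊕0⊕1⊕1 = 1
s8 (pos 8,9,10,11,12,13,14,15,24,25,26,27,28,29,30,31): 0⊕1⊕1⊕0⊕1⊕0⊕0⊕1⊕0⊕1⊕1⊕1⊕0⊕0⊕1⊕1 = 1
s16 (pos 16,17,18,19,20,21,22,23,24,25,26,27,28,29,30,31): 1⊕0⊕1⊕1⊕0⊕1⊕0⊕0⊕0⊕1⊕1⊕1⊕0⊕0⊕1⊕1 = 1
Syndrome s16…s1 = 11111 → error at position 31.
Flip position 31: 0001010011010011011010001110011 → 0001010011010011011010001110010

0001010011010011011010001110010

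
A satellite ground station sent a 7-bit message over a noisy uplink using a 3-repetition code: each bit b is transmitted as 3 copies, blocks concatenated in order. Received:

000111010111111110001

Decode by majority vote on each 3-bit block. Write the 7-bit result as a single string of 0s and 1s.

0101110

Block 1 (000): 0 ones → 0
Block 2 (111): 3 ones → 1
Block 3 (010): 1 one → 0
Block 4 (111): 3 ones → 1
Block 5 (111): 3 ones → 1
Block 6 (110): 2 ones → 1
Block 7 (001): 1 one → 0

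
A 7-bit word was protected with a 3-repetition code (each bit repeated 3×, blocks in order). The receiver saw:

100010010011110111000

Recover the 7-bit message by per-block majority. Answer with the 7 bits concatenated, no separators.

Block 1 (100): 1 one → 0
Block 2 (010): 1 one → 0
Block 3 (010): 1 one → 0
Block 4 (011): 2 ones → 1
Block 5 (110): 2 ones → 1
Block 6 (111): 3 ones → 1
Block 7 (000): 0 ones → 0

0001110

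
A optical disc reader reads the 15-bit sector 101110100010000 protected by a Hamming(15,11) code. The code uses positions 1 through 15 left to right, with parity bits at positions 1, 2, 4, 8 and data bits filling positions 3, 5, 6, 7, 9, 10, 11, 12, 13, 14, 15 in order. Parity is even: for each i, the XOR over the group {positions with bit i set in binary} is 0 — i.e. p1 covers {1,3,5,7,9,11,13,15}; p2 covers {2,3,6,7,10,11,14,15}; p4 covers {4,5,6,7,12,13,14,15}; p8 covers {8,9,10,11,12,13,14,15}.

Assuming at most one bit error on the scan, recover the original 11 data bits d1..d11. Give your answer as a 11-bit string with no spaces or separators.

11010010001

s1 (pos 1,3,5,7,9,11,13,15): 1⊕1⊕1⊕1⊕0⊕1⊕0⊕0 = 1
s2 (pos 2,3,6,7,10,11,14,15): 0⊕1⊕0⊕1⊕0⊕1⊕0⊕0 = 1
s4 (pos 4,5,6,7,12,13,14,15): 1⊕1⊕0⊕1⊕0⊕0⊕0⊕0 = 1
s8 (pos 8,9,10,11,12,13,14,15): 0⊕0⊕0⊕1⊕0⊕0⊕0⊕0 = 1
Syndrome s8…s1 = 1111 → error at position 15.
Flip position 15: 101110100010000 → 101110100010001
Read data bits from positions 3,5,6,7,9,10,11,12,13,14,15: 11010010001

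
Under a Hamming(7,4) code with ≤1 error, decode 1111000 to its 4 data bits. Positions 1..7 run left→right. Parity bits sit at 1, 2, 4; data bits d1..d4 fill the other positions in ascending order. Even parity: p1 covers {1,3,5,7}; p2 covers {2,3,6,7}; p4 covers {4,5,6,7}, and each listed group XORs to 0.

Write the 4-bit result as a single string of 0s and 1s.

s1 (pos 1,3,5,7): 1⊕1⊕0⊕0 = 0
s2 (pos 2,3,6,7): 1⊕1⊕0⊕0 = 0
s4 (pos 4,5,6,7): 1⊕0⊕0⊕0 = 1
Syndrome s4…s1 = 100 → error at position 4.
Flip position 4: 1111000 → 1110000
Read data bits from positions 3,5,6,7: 1000

1000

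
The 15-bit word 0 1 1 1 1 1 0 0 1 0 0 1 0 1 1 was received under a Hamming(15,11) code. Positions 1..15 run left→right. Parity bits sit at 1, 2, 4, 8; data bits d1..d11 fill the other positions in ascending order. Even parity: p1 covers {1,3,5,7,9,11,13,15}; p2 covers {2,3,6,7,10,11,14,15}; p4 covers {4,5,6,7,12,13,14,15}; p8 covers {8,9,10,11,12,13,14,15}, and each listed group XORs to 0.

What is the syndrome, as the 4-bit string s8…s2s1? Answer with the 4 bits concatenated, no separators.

s1 (pos 1,3,5,7,9,11,13,15): 0⊕1⊕1⊕0⊕1⊕0⊕0⊕1 = 0
s2 (pos 2,3,6,7,10,11,14,15): 1⊕1⊕1⊕0⊕0⊕0⊕1⊕1 = 1
s4 (pos 4,5,6,7,12,13,14,15): 1⊕1⊕1⊕0⊕1⊕0⊕1⊕1 = 0
s8 (pos 8,9,10,11,12,13,14,15): 0⊕1⊕0⊕0⊕1⊕0⊕1⊕1 = 0
Syndrome s8…s1 = 0010 → error at position 2.

0010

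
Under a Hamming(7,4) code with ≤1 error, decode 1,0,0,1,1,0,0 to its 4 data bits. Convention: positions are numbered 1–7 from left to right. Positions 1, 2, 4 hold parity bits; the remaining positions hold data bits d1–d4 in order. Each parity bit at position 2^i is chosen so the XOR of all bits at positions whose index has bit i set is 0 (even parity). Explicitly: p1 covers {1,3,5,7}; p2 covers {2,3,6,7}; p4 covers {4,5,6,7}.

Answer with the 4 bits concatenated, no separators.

s1 (pos 1,3,5,7): 1⊕0⊕1⊕0 = 0
s2 (pos 2,3,6,7): 0⊕0⊕0⊕0 = 0
s4 (pos 4,5,6,7): 1⊕1⊕0⊕0 = 0
Syndrome s4…s1 = 000 → no error.
Read data bits from positions 3,5,6,7: 0100

0100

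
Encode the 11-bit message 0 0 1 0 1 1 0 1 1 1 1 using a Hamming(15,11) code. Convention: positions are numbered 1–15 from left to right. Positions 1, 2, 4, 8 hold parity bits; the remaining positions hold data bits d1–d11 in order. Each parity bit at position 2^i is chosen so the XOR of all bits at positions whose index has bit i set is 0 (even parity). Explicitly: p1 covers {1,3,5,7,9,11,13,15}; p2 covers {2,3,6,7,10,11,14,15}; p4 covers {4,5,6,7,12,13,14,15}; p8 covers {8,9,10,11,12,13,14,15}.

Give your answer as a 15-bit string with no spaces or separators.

Place data at non-parity positions: p1 p2 0 p4 0 1 0 p8 1 1 0 1 1 1 1
p1 (pos 1,3,5,7,9,11,13,15): XOR of data positions = 0⊕0⊕0⊕1⊕0⊕1⊕1 = 1
p2 (pos 2,3,6,7,10,11,14,15): XOR of data positions = 0⊕1⊕0⊕1⊕0⊕1⊕1 = 0
p4 (pos 4,5,6,7,12,13,14,15): XOR of data positions = 0⊕1⊕0⊕1⊕1⊕1⊕1 = 1
p8 (pos 8,9,10,11,12,13,14,15): XOR of data positions = 1⊕1⊕0⊕1⊕1⊕1⊕1 = 0
Codeword: 100101001101111

100101001101111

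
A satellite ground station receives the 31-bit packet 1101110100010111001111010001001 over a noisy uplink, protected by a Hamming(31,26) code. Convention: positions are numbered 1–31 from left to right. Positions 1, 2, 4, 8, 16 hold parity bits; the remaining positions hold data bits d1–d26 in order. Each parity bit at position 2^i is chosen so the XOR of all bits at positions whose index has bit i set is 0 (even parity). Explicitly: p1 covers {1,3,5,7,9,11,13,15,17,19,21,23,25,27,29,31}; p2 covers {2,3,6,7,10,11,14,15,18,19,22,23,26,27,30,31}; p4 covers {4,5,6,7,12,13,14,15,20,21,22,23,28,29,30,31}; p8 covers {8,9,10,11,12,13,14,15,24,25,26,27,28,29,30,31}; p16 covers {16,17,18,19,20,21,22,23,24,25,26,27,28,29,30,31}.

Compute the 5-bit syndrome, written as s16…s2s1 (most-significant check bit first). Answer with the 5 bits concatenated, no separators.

s1 (pos 1,3,5,7,9,11,13,15,17,19,21,23,25,27,29,31): 1⊕0⊕1⊕0⊕0⊕0⊕0⊕1⊕0⊕1⊕1⊕0⊕0⊕0⊕0⊕1 = 0
s2 (pos 2,3,6,7,10,11,14,15,18,19,22,23,26,27,30,31): 1⊕0⊕1⊕0⊕0⊕0⊕1⊕1⊕0⊕1⊕1⊕0⊕0⊕0⊕0⊕1 = 1
s4 (pos 4,5,6,7,12,13,14,15,20,21,22,23,28,29,30,31): 1⊕1⊕1⊕0⊕1⊕0⊕1⊕1⊕1⊕1⊕1⊕0⊕1⊕0⊕0⊕1 = 1
s8 (pos 8,9,10,11,12,13,14,15,24,25,26,27,28,29,30,31): 1⊕0⊕0⊕0⊕1⊕0⊕1⊕1⊕1⊕0⊕0⊕0⊕1⊕0⊕0⊕1 = 1
s16 (pos 16,17,18,19,20,21,22,23,24,25,26,27,28,29,30,31): 1⊕0⊕0⊕1⊕1⊕1⊕1⊕0⊕1⊕0⊕0⊕0⊕1⊕0⊕0⊕1 = 0
Syndrome s16…s1 = 01110 → error at position 14.

01110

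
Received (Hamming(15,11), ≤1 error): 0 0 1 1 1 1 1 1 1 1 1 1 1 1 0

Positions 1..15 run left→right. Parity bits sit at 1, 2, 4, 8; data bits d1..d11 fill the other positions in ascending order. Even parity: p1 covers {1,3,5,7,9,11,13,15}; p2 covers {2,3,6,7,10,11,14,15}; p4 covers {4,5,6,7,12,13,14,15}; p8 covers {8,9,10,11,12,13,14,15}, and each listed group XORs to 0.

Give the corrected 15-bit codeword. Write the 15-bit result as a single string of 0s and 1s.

s1 (pos 1,3,5,7,9,11,13,15): 0⊕1⊕1⊕1⊕1⊕1⊕1⊕0 = 0
s2 (pos 2,3,6,7,10,11,14,15): 0⊕1⊕1⊕1⊕1⊕1⊕1⊕0 = 0
s4 (pos 4,5,6,7,12,13,14,15): 1⊕1⊕1⊕1⊕1⊕1⊕1⊕0 = 1
s8 (pos 8,9,10,11,12,13,14,15): 1⊕1⊕1⊕1⊕1⊕1⊕1⊕0 = 1
Syndrome s8…s1 = 1100 → error at position 12.
Flip position 12: 001111111111110 → 001111111110110

001111111110110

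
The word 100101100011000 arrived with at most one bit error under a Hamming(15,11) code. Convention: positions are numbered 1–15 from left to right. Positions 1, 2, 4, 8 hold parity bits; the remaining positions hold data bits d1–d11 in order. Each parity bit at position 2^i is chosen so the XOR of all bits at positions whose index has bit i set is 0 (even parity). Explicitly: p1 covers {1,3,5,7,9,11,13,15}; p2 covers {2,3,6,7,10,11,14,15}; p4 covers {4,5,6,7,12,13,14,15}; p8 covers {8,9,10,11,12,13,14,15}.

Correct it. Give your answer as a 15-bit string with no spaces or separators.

101101100011000

s1 (pos 1,3,5,7,9,11,13,15): 1⊕0⊕0⊕1⊕0⊕1⊕0⊕0 = 1
s2 (pos 2,3,6,7,10,11,14,15): 0⊕0⊕1⊕1⊕0⊕1⊕0⊕0 = 1
s4 (pos 4,5,6,7,12,13,14,15): 1⊕0⊕1⊕1⊕1⊕0⊕0⊕0 = 0
s8 (pos 8,9,10,11,12,13,14,15): 0⊕0⊕0⊕1⊕1⊕0⊕0⊕0 = 0
Syndrome s8…s1 = 0011 → error at position 3.
Flip position 3: 100101100011000 → 101101100011000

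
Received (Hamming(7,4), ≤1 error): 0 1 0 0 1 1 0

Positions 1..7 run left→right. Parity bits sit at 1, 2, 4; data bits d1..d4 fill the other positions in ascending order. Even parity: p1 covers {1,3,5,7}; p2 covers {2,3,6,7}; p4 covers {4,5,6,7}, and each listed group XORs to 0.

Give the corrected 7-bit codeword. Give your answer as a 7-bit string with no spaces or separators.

1100110

s1 (pos 1,3,5,7): 0⊕0⊕1⊕0 = 1
s2 (pos 2,3,6,7): 1⊕0⊕1⊕0 = 0
s4 (pos 4,5,6,7): 0⊕1⊕1⊕0 = 0
Syndrome s4…s1 = 001 → error at position 1.
Flip position 1: 0100110 → 1100110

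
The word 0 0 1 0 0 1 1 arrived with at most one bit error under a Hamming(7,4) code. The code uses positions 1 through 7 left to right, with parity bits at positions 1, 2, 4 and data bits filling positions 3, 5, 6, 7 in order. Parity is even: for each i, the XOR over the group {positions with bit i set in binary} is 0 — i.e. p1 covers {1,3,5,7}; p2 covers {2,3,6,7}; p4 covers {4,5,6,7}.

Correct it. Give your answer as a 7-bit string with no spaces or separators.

0110011

s1 (pos 1,3,5,7): 0⊕1⊕0⊕1 = 0
s2 (pos 2,3,6,7): 0⊕1⊕1⊕1 = 1
s4 (pos 4,5,6,7): 0⊕0⊕1⊕1 = 0
Syndrome s4…s1 = 010 → error at position 2.
Flip position 2: 0010011 → 0110011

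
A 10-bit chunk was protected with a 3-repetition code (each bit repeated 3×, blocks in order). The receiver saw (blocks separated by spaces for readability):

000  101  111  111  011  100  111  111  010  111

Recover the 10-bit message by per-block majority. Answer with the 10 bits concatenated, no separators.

0111101101

Block 1 (000): 0 ones → 0
Block 2 (101): 2 ones → 1
Block 3 (111): 3 ones → 1
Block 4 (111): 3 ones → 1
Block 5 (011): 2 ones → 1
Block 6 (100): 1 one → 0
Block 7 (111): 3 ones → 1
Block 8 (111): 3 ones → 1
Block 9 (010): 1 one → 0
Block 10 (111): 3 ones → 1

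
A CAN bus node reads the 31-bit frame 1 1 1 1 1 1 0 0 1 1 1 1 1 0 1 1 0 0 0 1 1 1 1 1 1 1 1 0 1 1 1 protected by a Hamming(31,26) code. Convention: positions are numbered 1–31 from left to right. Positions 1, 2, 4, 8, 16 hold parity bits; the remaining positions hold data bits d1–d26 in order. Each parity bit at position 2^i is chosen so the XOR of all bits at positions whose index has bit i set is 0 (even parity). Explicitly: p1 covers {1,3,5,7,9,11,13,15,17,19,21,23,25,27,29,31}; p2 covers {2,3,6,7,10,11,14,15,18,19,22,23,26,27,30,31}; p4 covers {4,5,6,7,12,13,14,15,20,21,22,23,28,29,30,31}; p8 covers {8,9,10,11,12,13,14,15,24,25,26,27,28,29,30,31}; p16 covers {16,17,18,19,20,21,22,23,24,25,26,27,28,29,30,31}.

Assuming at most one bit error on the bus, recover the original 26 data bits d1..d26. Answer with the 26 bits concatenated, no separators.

11101111001000111111110111

s1 (pos 1,3,5,7,9,11,13,15,17,19,21,23,25,27,29,31): 1⊕1⊕1⊕0⊕1⊕1⊕1⊕1⊕0⊕0⊕1⊕1⊕1⊕1⊕1⊕1 = 1
s2 (pos 2,3,6,7,10,11,14,15,18,19,22,23,26,27,30,31): 1⊕1⊕1⊕0⊕1⊕1⊕0⊕1⊕0⊕0⊕1⊕1⊕1⊕1⊕1⊕1 = 0
s4 (pos 4,5,6,7,12,13,14,15,20,21,22,23,28,29,30,31): 1⊕1⊕1⊕0⊕1⊕1⊕0⊕1⊕1⊕1⊕1⊕1⊕0⊕1⊕1⊕1 = 1
s8 (pos 8,9,10,11,12,13,14,15,24,25,26,27,28,29,30,31): 0⊕1⊕1⊕1⊕1⊕1⊕0⊕1⊕1⊕1⊕1⊕1⊕0⊕1⊕1⊕1 = 1
s16 (pos 16,17,18,19,20,21,22,23,24,25,26,27,28,29,30,31): 1⊕0⊕0⊕0⊕1⊕1⊕1⊕1⊕1⊕1⊕1⊕1⊕0⊕1⊕1⊕1 = 0
Syndrome s16…s1 = 01101 → error at position 13.
Flip position 13: 1111110011111011000111111110111 → 1111110011110011000111111110111
Read data bits from positions 3,5,6,7,9,10,11,12,13,14,15,17,18,19,20,21,22,23,24,25,26,27,28,29,30,31: 11101111001000111111110111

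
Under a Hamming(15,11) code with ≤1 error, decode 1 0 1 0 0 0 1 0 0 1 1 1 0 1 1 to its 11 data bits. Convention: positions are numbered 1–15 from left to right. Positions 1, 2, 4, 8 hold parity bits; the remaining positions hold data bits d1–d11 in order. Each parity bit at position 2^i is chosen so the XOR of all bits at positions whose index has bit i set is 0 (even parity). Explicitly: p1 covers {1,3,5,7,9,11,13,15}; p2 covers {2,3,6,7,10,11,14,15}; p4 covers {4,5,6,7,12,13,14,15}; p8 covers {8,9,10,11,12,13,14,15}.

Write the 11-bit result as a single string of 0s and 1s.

10011111011

s1 (pos 1,3,5,7,9,11,13,15): 1⊕1⊕0⊕1⊕0⊕1⊕0⊕1 = 1
s2 (pos 2,3,6,7,10,11,14,15): 0⊕1⊕0⊕1⊕1⊕1⊕1⊕1 = 0
s4 (pos 4,5,6,7,12,13,14,15): 0⊕0⊕0⊕1⊕1⊕0⊕1⊕1 = 0
s8 (pos 8,9,10,11,12,13,14,15): 0⊕0⊕1⊕1⊕1⊕0⊕1⊕1 = 1
Syndrome s8…s1 = 1001 → error at position 9.
Flip position 9: 101000100111011 → 101000101111011
Read data bits from positions 3,5,6,7,9,10,11,12,13,14,15: 10011111011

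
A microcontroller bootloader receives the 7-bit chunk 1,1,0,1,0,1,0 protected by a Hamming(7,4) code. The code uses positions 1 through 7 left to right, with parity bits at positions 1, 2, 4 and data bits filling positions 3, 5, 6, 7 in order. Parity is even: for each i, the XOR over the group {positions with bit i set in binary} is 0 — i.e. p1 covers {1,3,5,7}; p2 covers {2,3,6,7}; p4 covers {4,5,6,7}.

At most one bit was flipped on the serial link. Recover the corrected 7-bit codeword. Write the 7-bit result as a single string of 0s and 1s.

0101010

s1 (pos 1,3,5,7): 1⊕0⊕0⊕0 = 1
s2 (pos 2,3,6,7): 1⊕0⊕1⊕0 = 0
s4 (pos 4,5,6,7): 1⊕0⊕1⊕0 = 0
Syndrome s4…s1 = 001 → error at position 1.
Flip position 1: 1101010 → 0101010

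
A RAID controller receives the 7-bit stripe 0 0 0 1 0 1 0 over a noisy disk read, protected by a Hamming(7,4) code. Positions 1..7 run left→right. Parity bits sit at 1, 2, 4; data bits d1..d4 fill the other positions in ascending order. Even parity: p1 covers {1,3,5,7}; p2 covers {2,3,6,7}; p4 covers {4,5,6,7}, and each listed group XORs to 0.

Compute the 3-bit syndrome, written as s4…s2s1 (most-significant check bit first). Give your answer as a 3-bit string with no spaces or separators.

010

s1 (pos 1,3,5,7): 0⊕0⊕0⊕0 = 0
s2 (pos 2,3,6,7): 0⊕0⊕1⊕0 = 1
s4 (pos 4,5,6,7): 1⊕0⊕1⊕0 = 0
Syndrome s4…s1 = 010 → error at position 2.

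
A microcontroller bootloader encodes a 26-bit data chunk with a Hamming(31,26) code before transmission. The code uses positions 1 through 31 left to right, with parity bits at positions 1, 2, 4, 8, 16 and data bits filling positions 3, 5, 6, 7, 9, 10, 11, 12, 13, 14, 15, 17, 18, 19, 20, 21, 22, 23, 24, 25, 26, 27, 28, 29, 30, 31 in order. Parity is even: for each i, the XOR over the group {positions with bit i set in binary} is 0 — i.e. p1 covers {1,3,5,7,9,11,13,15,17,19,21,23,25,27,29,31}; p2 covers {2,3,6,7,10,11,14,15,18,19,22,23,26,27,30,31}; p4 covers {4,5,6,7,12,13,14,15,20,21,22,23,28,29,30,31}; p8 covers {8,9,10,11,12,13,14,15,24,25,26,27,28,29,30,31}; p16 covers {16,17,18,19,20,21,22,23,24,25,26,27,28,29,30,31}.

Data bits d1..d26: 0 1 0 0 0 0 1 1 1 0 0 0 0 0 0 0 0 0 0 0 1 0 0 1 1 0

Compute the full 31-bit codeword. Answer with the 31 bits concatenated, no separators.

Place data at non-parity positions: p1 p2 0 p4 1 0 0 p8 0 0 1 1 1 0 0 p16 0 0 0 0 0 0 0 0 0 1 0 0 1 1 0
p1 (pos 1,3,5,7,9,11,13,15,17,19,21,23,25,27,29,31): XOR of data positions = 0⊕1⊕0⊕0⊕1⊕1⊕0⊕0⊕0⊕0⊕0⊕0⊕0⊕1⊕0 = 0
p2 (pos 2,3,6,7,10,11,14,15,18,19,22,23,26,27,30,31): XOR of data positions = 0⊕0⊕0⊕0⊕1⊕0⊕0⊕0⊕0⊕0⊕0⊕1⊕0⊕1⊕0 = 1
p4 (pos 4,5,6,7,12,13,14,15,20,21,22,23,28,29,30,31): XOR of data positions = 1⊕0⊕0⊕1⊕1⊕0⊕0⊕0⊕0⊕0⊕0⊕0⊕1⊕1⊕0 = 1
p8 (pos 8,9,10,11,12,13,14,15,24,25,26,27,28,29,30,31): XOR of data positions = 0⊕0⊕1⊕1⊕1⊕0⊕0⊕0⊕0⊕1⊕0⊕0⊕1⊕1⊕0 = 0
p16 (pos 16,17,18,19,20,21,22,23,24,25,26,27,28,29,30,31): XOR of data positions = 0⊕0⊕0⊕0⊕0⊕0⊕0⊕0⊕0⊕1⊕0⊕0⊕1⊕1⊕0 = 1
Codeword: 0101100000111001000000000100110

0101100000111001000000000100110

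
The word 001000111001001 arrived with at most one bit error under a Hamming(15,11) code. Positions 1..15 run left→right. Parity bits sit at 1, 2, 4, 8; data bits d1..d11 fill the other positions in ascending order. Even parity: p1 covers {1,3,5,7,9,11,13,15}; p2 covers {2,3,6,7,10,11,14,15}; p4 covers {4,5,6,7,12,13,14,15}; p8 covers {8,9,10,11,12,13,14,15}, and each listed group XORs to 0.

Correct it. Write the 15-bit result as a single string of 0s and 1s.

001001111001001

s1 (pos 1,3,5,7,9,11,13,15): 0⊕1⊕0⊕1⊕1⊕0⊕0⊕1 = 0
s2 (pos 2,3,6,7,10,11,14,15): 0⊕1⊕0⊕1⊕0⊕0⊕0⊕1 = 1
s4 (pos 4,5,6,7,12,13,14,15): 0⊕0⊕0⊕1⊕1⊕0⊕0⊕1 = 1
s8 (pos 8,9,10,11,12,13,14,15): 1⊕1⊕0⊕0⊕1⊕0⊕0⊕1 = 0
Syndrome s8…s1 = 0110 → error at position 6.
Flip position 6: 001000111001001 → 001001111001001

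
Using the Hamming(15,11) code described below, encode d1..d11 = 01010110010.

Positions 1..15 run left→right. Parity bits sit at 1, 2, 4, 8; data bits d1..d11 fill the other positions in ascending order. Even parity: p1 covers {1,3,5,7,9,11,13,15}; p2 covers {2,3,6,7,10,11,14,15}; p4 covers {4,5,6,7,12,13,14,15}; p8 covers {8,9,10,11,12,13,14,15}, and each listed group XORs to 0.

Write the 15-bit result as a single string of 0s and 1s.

Place data at non-parity positions: p1 p2 0 p4 1 0 1 p8 0 1 1 0 0 1 0
p1 (pos 1,3,5,7,9,11,13,15): XOR of data positions = 0⊕1⊕1⊕0⊕1⊕0⊕0 = 1
p2 (pos 2,3,6,7,10,11,14,15): XOR of data positions = 0⊕0⊕1⊕1⊕1⊕1⊕0 = 0
p4 (pos 4,5,6,7,12,13,14,15): XOR of data positions = 1⊕0⊕1⊕0⊕0⊕1⊕0 = 1
p8 (pos 8,9,10,11,12,13,14,15): XOR of data positions = 0⊕1⊕1⊕0⊕0⊕1⊕0 = 1
Codeword: 100110110110010

100110110110010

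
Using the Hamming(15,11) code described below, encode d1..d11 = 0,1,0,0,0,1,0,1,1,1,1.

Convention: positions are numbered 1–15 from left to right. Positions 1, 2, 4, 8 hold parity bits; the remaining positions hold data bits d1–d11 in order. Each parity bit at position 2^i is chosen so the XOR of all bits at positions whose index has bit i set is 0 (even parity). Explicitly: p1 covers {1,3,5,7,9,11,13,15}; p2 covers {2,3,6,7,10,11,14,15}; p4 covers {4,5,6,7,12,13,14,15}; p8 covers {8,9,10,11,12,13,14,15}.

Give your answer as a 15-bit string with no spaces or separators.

Place data at non-parity positions: p1 p2 0 p4 1 0 0 p8 0 1 0 1 1 1 1
p1 (pos 1,3,5,7,9,11,13,15): XOR of data positions = 0⊕1⊕0⊕0⊕0⊕1⊕1 = 1
p2 (pos 2,3,6,7,10,11,14,15): XOR of data positions = 0⊕0⊕0⊕1⊕0⊕1⊕1 = 1
p4 (pos 4,5,6,7,12,13,14,15): XOR of data positions = 1⊕0⊕0⊕1⊕1⊕1⊕1 = 1
p8 (pos 8,9,10,11,12,13,14,15): XOR of data positions = 0⊕1⊕0⊕1⊕1⊕1⊕1 = 1
Codeword: 110110010101111

110110010101111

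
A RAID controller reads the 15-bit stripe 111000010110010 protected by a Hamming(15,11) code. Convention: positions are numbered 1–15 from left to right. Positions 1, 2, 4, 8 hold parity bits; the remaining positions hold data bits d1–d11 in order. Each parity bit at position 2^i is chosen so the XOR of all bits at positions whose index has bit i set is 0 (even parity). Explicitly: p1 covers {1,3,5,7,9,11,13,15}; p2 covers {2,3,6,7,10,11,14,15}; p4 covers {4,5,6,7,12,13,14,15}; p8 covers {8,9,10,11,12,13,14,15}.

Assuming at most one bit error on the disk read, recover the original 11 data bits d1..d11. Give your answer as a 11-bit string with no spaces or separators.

s1 (pos 1,3,5,7,9,11,13,15): 1⊕1⊕0⊕0⊕0⊕1⊕0⊕0 = 1
s2 (pos 2,3,6,7,10,11,14,15): 1⊕1⊕0⊕0⊕1⊕1⊕1⊕0 = 1
s4 (pos 4,5,6,7,12,13,14,15): 0⊕0⊕0⊕0⊕0⊕0⊕1⊕0 = 1
s8 (pos 8,9,10,11,12,13,14,15): 1⊕0⊕1⊕1⊕0⊕0⊕1⊕0 = 0
Syndrome s8…s1 = 0111 → error at position 7.
Flip position 7: 111000010110010 → 111000110110010
Read data bits from positions 3,5,6,7,9,10,11,12,13,14,15: 10010110010

10010110010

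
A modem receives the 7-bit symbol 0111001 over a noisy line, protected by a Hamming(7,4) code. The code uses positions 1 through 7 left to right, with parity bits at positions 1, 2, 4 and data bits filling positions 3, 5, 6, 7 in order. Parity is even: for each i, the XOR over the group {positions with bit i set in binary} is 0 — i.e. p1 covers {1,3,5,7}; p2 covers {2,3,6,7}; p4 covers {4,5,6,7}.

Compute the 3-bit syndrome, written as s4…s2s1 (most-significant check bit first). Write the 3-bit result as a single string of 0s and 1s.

010

s1 (pos 1,3,5,7): 0⊕1⊕0⊕1 = 0
s2 (pos 2,3,6,7): 1⊕1⊕0⊕1 = 1
s4 (pos 4,5,6,7): 1⊕0⊕0⊕1 = 0
Syndrome s4…s1 = 010 → error at position 2.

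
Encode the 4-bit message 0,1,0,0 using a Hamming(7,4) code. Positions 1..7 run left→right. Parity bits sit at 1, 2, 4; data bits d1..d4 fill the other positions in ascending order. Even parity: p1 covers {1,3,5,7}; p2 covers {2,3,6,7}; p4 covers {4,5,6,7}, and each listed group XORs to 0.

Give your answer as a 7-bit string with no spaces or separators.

Place data at non-parity positions: p1 p2 0 p4 1 0 0
p1 (pos 1,3,5,7): XOR of data positions = 0⊕1⊕0 = 1
p2 (pos 2,3,6,7): XOR of data positions = 0⊕0⊕0 = 0
p4 (pos 4,5,6,7): XOR of data positions = 1⊕0⊕0 = 1
Codeword: 1001100

1001100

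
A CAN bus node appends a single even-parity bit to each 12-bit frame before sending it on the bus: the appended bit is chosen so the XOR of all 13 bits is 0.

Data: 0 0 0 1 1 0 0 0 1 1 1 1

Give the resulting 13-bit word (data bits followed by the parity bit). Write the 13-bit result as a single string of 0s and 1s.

XOR of the 12 data bits: 0⊕0⊕0⊕1⊕1⊕0⊕0⊕0⊕1⊕1⊕1⊕1 = 0
Parity bit = 0 (so all 13 bits XOR to 0).

0001100011110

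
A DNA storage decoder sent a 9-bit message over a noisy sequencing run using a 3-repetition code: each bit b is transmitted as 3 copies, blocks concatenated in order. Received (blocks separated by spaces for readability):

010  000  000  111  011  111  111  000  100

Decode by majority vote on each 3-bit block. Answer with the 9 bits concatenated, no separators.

Block 1 (010): 1 one → 0
Block 2 (000): 0 ones → 0
Block 3 (000): 0 ones → 0
Block 4 (111): 3 ones → 1
Block 5 (011): 2 ones → 1
Block 6 (111): 3 ones → 1
Block 7 (111): 3 ones → 1
Block 8 (000): 0 ones → 0
Block 9 (100): 1 one → 0

000111100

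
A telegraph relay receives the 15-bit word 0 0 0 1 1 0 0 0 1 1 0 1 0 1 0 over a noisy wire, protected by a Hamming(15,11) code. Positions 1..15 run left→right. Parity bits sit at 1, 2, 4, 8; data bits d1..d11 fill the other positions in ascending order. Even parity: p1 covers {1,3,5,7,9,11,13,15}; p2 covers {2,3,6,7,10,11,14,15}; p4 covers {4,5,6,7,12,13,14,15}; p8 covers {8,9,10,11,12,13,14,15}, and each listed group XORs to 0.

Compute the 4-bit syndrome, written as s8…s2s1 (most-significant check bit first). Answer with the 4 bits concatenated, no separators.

0000

s1 (pos 1,3,5,7,9,11,13,15): 0⊕0⊕1⊕0⊕1⊕0⊕0⊕0 = 0
s2 (pos 2,3,6,7,10,11,14,15): 0⊕0⊕0⊕0⊕1⊕0⊕1⊕0 = 0
s4 (pos 4,5,6,7,12,13,14,15): 1⊕1⊕0⊕0⊕1⊕0⊕1⊕0 = 0
s8 (pos 8,9,10,11,12,13,14,15): 0⊕1⊕1⊕0⊕1⊕0⊕1⊕0 = 0
Syndrome s8…s1 = 0000 → no error.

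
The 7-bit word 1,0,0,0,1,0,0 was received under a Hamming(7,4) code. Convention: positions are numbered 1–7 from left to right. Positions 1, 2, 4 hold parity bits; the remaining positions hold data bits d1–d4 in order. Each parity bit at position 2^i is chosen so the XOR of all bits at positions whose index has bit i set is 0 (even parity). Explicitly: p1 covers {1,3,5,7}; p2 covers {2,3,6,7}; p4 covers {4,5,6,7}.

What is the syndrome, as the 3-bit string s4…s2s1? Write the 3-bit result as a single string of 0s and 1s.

s1 (pos 1,3,5,7): 1⊕0⊕1⊕0 = 0
s2 (pos 2,3,6,7): 0⊕0⊕0⊕0 = 0
s4 (pos 4,5,6,7): 0⊕1⊕0⊕0 = 1
Syndrome s4…s1 = 100 → error at position 4.

100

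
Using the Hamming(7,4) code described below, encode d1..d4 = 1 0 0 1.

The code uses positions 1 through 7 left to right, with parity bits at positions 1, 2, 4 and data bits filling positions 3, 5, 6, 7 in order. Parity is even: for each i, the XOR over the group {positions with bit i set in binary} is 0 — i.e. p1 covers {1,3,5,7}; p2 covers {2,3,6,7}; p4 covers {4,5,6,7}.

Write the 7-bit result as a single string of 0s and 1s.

Place data at non-parity positions: p1 p2 1 p4 0 0 1
p1 (pos 1,3,5,7): XOR of data positions = 1⊕0⊕1 = 0
p2 (pos 2,3,6,7): XOR of data positions = 1⊕0⊕1 = 0
p4 (pos 4,5,6,7): XOR of data positions = 0⊕0⊕1 = 1
Codeword: 0011001

0011001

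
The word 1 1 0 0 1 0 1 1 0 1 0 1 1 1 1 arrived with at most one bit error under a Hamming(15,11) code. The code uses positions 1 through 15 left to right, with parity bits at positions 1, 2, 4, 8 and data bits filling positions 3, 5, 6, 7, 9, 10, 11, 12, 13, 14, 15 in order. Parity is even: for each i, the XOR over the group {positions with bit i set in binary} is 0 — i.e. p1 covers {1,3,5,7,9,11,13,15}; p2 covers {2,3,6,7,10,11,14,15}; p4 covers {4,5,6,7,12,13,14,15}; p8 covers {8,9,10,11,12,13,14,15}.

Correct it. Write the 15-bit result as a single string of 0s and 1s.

111010110101111

s1 (pos 1,3,5,7,9,11,13,15): 1⊕0⊕1⊕1⊕0⊕0⊕1⊕1 = 1
s2 (pos 2,3,6,7,10,11,14,15): 1⊕0⊕0⊕1⊕1⊕0⊕1⊕1 = 1
s4 (pos 4,5,6,7,12,13,14,15): 0⊕1⊕0⊕1⊕1⊕1⊕1⊕1 = 0
s8 (pos 8,9,10,11,12,13,14,15): 1⊕0⊕1⊕0⊕1⊕1⊕1⊕1 = 0
Syndrome s8…s1 = 0011 → error at position 3.
Flip position 3: 110010110101111 → 111010110101111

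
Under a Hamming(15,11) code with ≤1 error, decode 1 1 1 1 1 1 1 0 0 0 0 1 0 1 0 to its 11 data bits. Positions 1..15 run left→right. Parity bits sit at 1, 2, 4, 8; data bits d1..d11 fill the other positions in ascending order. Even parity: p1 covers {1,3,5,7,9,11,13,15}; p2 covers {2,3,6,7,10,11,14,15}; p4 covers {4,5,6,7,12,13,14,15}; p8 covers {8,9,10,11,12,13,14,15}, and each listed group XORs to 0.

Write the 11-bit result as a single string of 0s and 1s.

11110001010

s1 (pos 1,3,5,7,9,11,13,15): 1⊕1⊕1⊕1⊕0⊕0⊕0⊕0 = 0
s2 (pos 2,3,6,7,10,11,14,15): 1⊕1⊕1⊕1⊕0⊕0⊕1⊕0 = 1
s4 (pos 4,5,6,7,12,13,14,15): 1⊕1⊕1⊕1⊕1⊕0⊕1⊕0 = 0
s8 (pos 8,9,10,11,12,13,14,15): 0⊕0⊕0⊕0⊕1⊕0⊕1⊕0 = 0
Syndrome s8…s1 = 0010 → error at position 2.
Flip position 2: 111111100001010 → 101111100001010
Read data bits from positions 3,5,6,7,9,10,11,12,13,14,15: 11110001010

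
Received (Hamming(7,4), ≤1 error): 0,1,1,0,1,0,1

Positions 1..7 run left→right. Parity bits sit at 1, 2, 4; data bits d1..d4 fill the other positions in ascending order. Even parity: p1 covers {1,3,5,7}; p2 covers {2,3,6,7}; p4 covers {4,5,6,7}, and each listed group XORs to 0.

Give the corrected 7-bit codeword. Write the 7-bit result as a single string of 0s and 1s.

s1 (pos 1,3,5,7): 0⊕1⊕1⊕1 = 1
s2 (pos 2,3,6,7): 1⊕1⊕0⊕1 = 1
s4 (pos 4,5,6,7): 0⊕1⊕0⊕1 = 0
Syndrome s4…s1 = 011 → error at position 3.
Flip position 3: 0110101 → 0100101

0100101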